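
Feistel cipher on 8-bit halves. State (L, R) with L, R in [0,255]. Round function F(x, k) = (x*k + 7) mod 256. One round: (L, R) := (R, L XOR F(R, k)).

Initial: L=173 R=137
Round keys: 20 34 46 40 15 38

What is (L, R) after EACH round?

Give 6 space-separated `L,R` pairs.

Round 1 (k=20): L=137 R=22
Round 2 (k=34): L=22 R=122
Round 3 (k=46): L=122 R=229
Round 4 (k=40): L=229 R=181
Round 5 (k=15): L=181 R=71
Round 6 (k=38): L=71 R=36

Answer: 137,22 22,122 122,229 229,181 181,71 71,36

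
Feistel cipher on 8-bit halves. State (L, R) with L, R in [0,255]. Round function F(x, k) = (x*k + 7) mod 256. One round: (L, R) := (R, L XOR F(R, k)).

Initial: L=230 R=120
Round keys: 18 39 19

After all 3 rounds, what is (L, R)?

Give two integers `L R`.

Answer: 102 8

Derivation:
Round 1 (k=18): L=120 R=145
Round 2 (k=39): L=145 R=102
Round 3 (k=19): L=102 R=8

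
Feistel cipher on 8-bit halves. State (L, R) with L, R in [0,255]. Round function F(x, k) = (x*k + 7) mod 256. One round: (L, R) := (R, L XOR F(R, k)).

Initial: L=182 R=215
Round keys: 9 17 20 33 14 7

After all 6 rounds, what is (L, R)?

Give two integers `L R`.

Round 1 (k=9): L=215 R=32
Round 2 (k=17): L=32 R=240
Round 3 (k=20): L=240 R=231
Round 4 (k=33): L=231 R=62
Round 5 (k=14): L=62 R=140
Round 6 (k=7): L=140 R=229

Answer: 140 229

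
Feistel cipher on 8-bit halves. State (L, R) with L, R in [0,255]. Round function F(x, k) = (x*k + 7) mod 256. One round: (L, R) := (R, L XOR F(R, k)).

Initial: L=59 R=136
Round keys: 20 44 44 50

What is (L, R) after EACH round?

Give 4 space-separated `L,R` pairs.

Round 1 (k=20): L=136 R=156
Round 2 (k=44): L=156 R=95
Round 3 (k=44): L=95 R=199
Round 4 (k=50): L=199 R=186

Answer: 136,156 156,95 95,199 199,186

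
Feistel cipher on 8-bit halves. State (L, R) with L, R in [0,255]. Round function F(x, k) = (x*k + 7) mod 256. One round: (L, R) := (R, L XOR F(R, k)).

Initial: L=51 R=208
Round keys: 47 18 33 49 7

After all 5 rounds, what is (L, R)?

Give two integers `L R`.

Round 1 (k=47): L=208 R=4
Round 2 (k=18): L=4 R=159
Round 3 (k=33): L=159 R=130
Round 4 (k=49): L=130 R=118
Round 5 (k=7): L=118 R=195

Answer: 118 195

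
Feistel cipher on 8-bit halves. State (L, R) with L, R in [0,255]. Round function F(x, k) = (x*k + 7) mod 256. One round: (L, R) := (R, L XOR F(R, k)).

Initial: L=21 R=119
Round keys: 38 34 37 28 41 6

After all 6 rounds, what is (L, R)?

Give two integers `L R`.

Answer: 121 30

Derivation:
Round 1 (k=38): L=119 R=164
Round 2 (k=34): L=164 R=184
Round 3 (k=37): L=184 R=59
Round 4 (k=28): L=59 R=195
Round 5 (k=41): L=195 R=121
Round 6 (k=6): L=121 R=30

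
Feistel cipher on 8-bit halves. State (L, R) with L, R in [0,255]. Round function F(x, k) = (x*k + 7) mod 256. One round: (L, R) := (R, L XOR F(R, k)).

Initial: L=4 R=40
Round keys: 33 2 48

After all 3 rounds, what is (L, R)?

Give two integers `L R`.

Round 1 (k=33): L=40 R=43
Round 2 (k=2): L=43 R=117
Round 3 (k=48): L=117 R=220

Answer: 117 220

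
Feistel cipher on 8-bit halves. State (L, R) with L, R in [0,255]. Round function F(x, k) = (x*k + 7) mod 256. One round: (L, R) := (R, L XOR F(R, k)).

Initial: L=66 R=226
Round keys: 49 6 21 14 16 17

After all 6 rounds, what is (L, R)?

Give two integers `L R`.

Round 1 (k=49): L=226 R=11
Round 2 (k=6): L=11 R=171
Round 3 (k=21): L=171 R=5
Round 4 (k=14): L=5 R=230
Round 5 (k=16): L=230 R=98
Round 6 (k=17): L=98 R=111

Answer: 98 111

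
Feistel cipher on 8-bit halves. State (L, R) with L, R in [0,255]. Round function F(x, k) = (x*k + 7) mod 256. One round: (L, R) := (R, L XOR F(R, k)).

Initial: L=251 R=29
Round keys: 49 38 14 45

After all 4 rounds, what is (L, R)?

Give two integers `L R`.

Answer: 224 251

Derivation:
Round 1 (k=49): L=29 R=111
Round 2 (k=38): L=111 R=156
Round 3 (k=14): L=156 R=224
Round 4 (k=45): L=224 R=251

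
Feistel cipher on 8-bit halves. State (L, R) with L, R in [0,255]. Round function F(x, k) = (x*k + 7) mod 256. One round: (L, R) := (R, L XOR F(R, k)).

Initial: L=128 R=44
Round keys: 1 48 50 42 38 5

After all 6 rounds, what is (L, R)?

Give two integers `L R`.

Answer: 9 188

Derivation:
Round 1 (k=1): L=44 R=179
Round 2 (k=48): L=179 R=187
Round 3 (k=50): L=187 R=62
Round 4 (k=42): L=62 R=136
Round 5 (k=38): L=136 R=9
Round 6 (k=5): L=9 R=188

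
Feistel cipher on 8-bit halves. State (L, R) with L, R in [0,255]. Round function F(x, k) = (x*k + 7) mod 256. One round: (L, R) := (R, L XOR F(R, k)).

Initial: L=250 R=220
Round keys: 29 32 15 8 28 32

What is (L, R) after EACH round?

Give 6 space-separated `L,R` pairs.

Answer: 220,9 9,251 251,181 181,84 84,130 130,19

Derivation:
Round 1 (k=29): L=220 R=9
Round 2 (k=32): L=9 R=251
Round 3 (k=15): L=251 R=181
Round 4 (k=8): L=181 R=84
Round 5 (k=28): L=84 R=130
Round 6 (k=32): L=130 R=19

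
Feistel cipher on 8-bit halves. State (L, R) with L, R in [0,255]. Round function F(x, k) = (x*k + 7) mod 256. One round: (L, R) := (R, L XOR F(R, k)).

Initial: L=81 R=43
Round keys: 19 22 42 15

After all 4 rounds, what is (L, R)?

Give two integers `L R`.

Answer: 42 91

Derivation:
Round 1 (k=19): L=43 R=105
Round 2 (k=22): L=105 R=38
Round 3 (k=42): L=38 R=42
Round 4 (k=15): L=42 R=91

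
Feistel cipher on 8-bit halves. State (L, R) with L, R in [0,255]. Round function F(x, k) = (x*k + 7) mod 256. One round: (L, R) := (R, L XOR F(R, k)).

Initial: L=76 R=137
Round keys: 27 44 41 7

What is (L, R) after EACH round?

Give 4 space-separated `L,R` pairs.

Round 1 (k=27): L=137 R=54
Round 2 (k=44): L=54 R=198
Round 3 (k=41): L=198 R=139
Round 4 (k=7): L=139 R=18

Answer: 137,54 54,198 198,139 139,18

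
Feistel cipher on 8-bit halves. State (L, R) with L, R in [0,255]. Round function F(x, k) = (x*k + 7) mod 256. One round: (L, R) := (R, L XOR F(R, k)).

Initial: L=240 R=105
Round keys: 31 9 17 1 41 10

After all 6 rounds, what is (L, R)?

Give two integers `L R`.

Answer: 18 83

Derivation:
Round 1 (k=31): L=105 R=78
Round 2 (k=9): L=78 R=172
Round 3 (k=17): L=172 R=61
Round 4 (k=1): L=61 R=232
Round 5 (k=41): L=232 R=18
Round 6 (k=10): L=18 R=83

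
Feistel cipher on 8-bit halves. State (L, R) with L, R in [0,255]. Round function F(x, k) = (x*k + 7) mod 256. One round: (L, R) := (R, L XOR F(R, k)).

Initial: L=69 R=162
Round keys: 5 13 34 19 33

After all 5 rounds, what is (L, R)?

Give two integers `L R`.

Answer: 119 147

Derivation:
Round 1 (k=5): L=162 R=116
Round 2 (k=13): L=116 R=73
Round 3 (k=34): L=73 R=205
Round 4 (k=19): L=205 R=119
Round 5 (k=33): L=119 R=147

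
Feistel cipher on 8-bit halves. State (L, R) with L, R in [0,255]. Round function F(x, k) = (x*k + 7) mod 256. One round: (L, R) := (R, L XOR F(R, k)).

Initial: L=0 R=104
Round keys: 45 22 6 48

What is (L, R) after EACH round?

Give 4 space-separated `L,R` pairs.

Round 1 (k=45): L=104 R=79
Round 2 (k=22): L=79 R=185
Round 3 (k=6): L=185 R=18
Round 4 (k=48): L=18 R=222

Answer: 104,79 79,185 185,18 18,222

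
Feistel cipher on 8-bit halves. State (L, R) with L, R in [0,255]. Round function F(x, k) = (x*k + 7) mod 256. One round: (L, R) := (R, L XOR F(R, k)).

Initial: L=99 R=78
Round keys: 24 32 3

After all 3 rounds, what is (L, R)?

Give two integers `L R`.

Answer: 201 86

Derivation:
Round 1 (k=24): L=78 R=52
Round 2 (k=32): L=52 R=201
Round 3 (k=3): L=201 R=86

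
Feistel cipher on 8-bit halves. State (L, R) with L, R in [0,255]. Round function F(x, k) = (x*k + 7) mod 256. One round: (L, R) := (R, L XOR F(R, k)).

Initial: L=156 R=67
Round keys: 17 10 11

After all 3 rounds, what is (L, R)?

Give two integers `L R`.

Answer: 64 33

Derivation:
Round 1 (k=17): L=67 R=230
Round 2 (k=10): L=230 R=64
Round 3 (k=11): L=64 R=33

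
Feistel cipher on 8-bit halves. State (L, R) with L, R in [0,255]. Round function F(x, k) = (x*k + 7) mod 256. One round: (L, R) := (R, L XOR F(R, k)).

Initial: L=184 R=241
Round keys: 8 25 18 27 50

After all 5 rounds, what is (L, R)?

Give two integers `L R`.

Round 1 (k=8): L=241 R=55
Round 2 (k=25): L=55 R=151
Round 3 (k=18): L=151 R=146
Round 4 (k=27): L=146 R=250
Round 5 (k=50): L=250 R=73

Answer: 250 73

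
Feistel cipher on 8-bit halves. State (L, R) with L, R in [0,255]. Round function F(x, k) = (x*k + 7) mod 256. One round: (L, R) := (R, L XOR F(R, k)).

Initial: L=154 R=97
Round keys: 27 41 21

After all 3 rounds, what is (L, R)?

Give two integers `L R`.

Round 1 (k=27): L=97 R=216
Round 2 (k=41): L=216 R=254
Round 3 (k=21): L=254 R=5

Answer: 254 5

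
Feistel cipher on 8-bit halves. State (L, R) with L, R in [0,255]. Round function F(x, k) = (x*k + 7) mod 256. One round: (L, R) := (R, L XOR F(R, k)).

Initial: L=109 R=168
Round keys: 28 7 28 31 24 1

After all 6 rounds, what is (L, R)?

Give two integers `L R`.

Round 1 (k=28): L=168 R=10
Round 2 (k=7): L=10 R=229
Round 3 (k=28): L=229 R=25
Round 4 (k=31): L=25 R=235
Round 5 (k=24): L=235 R=22
Round 6 (k=1): L=22 R=246

Answer: 22 246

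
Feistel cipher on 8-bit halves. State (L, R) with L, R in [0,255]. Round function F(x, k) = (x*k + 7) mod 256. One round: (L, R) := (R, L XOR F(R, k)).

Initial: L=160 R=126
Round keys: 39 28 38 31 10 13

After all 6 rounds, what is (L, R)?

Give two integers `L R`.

Answer: 79 76

Derivation:
Round 1 (k=39): L=126 R=153
Round 2 (k=28): L=153 R=189
Round 3 (k=38): L=189 R=140
Round 4 (k=31): L=140 R=70
Round 5 (k=10): L=70 R=79
Round 6 (k=13): L=79 R=76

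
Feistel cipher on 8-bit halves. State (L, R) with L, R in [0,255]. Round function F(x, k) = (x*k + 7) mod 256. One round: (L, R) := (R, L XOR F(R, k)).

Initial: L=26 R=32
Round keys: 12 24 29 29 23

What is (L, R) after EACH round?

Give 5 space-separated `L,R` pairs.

Answer: 32,157 157,159 159,151 151,189 189,149

Derivation:
Round 1 (k=12): L=32 R=157
Round 2 (k=24): L=157 R=159
Round 3 (k=29): L=159 R=151
Round 4 (k=29): L=151 R=189
Round 5 (k=23): L=189 R=149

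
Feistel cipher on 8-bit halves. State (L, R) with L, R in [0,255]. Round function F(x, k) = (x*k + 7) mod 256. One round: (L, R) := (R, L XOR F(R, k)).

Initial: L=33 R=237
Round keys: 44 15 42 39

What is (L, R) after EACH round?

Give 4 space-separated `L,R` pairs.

Round 1 (k=44): L=237 R=226
Round 2 (k=15): L=226 R=168
Round 3 (k=42): L=168 R=117
Round 4 (k=39): L=117 R=114

Answer: 237,226 226,168 168,117 117,114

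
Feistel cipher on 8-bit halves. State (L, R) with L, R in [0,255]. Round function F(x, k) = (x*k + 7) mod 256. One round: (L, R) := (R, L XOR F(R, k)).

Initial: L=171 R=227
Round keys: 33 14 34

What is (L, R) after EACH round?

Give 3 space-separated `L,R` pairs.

Answer: 227,225 225,182 182,210

Derivation:
Round 1 (k=33): L=227 R=225
Round 2 (k=14): L=225 R=182
Round 3 (k=34): L=182 R=210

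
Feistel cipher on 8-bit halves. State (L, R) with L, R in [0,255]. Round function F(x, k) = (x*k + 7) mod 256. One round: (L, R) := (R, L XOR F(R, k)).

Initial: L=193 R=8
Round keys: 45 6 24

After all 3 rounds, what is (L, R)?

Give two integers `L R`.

Answer: 19 97

Derivation:
Round 1 (k=45): L=8 R=174
Round 2 (k=6): L=174 R=19
Round 3 (k=24): L=19 R=97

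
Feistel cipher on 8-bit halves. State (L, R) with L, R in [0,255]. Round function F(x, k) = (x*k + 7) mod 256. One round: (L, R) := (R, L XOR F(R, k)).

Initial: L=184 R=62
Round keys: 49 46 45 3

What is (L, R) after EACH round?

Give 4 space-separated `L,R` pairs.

Answer: 62,93 93,131 131,83 83,131

Derivation:
Round 1 (k=49): L=62 R=93
Round 2 (k=46): L=93 R=131
Round 3 (k=45): L=131 R=83
Round 4 (k=3): L=83 R=131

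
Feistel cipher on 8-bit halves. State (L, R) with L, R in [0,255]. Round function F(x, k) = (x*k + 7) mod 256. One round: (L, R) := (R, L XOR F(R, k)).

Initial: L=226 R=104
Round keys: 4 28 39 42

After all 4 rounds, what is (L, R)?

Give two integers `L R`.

Round 1 (k=4): L=104 R=69
Round 2 (k=28): L=69 R=251
Round 3 (k=39): L=251 R=1
Round 4 (k=42): L=1 R=202

Answer: 1 202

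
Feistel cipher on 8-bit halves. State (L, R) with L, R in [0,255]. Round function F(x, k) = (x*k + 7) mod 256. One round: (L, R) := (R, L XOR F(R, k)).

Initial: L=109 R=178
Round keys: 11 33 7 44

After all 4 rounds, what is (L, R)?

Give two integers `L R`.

Round 1 (k=11): L=178 R=192
Round 2 (k=33): L=192 R=117
Round 3 (k=7): L=117 R=250
Round 4 (k=44): L=250 R=138

Answer: 250 138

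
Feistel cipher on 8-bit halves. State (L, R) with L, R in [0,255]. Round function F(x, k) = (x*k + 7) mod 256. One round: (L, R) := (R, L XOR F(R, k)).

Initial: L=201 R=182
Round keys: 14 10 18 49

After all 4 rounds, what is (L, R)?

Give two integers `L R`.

Round 1 (k=14): L=182 R=50
Round 2 (k=10): L=50 R=77
Round 3 (k=18): L=77 R=67
Round 4 (k=49): L=67 R=151

Answer: 67 151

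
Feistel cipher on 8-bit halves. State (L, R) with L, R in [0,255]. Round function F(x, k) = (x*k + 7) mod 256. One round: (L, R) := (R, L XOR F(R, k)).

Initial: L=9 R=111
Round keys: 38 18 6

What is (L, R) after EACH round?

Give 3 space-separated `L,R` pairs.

Answer: 111,136 136,248 248,95

Derivation:
Round 1 (k=38): L=111 R=136
Round 2 (k=18): L=136 R=248
Round 3 (k=6): L=248 R=95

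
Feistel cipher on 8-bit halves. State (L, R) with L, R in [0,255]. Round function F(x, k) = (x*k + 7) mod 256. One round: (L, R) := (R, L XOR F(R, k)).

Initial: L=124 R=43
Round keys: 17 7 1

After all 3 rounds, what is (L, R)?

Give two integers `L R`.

Answer: 114 231

Derivation:
Round 1 (k=17): L=43 R=158
Round 2 (k=7): L=158 R=114
Round 3 (k=1): L=114 R=231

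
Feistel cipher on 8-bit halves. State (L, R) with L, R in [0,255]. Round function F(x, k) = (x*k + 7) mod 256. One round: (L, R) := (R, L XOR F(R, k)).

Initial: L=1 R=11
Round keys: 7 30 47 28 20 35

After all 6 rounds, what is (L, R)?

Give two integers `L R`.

Answer: 127 101

Derivation:
Round 1 (k=7): L=11 R=85
Round 2 (k=30): L=85 R=246
Round 3 (k=47): L=246 R=100
Round 4 (k=28): L=100 R=1
Round 5 (k=20): L=1 R=127
Round 6 (k=35): L=127 R=101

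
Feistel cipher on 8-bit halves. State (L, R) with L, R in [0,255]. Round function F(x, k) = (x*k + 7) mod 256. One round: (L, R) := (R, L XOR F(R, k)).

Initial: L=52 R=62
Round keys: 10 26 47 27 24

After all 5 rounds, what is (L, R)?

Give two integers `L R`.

Round 1 (k=10): L=62 R=71
Round 2 (k=26): L=71 R=3
Round 3 (k=47): L=3 R=211
Round 4 (k=27): L=211 R=75
Round 5 (k=24): L=75 R=220

Answer: 75 220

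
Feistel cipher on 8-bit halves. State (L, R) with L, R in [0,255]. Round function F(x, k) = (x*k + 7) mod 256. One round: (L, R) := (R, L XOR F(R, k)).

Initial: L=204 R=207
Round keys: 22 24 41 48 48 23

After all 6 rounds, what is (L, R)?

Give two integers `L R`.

Round 1 (k=22): L=207 R=29
Round 2 (k=24): L=29 R=112
Round 3 (k=41): L=112 R=234
Round 4 (k=48): L=234 R=151
Round 5 (k=48): L=151 R=189
Round 6 (k=23): L=189 R=149

Answer: 189 149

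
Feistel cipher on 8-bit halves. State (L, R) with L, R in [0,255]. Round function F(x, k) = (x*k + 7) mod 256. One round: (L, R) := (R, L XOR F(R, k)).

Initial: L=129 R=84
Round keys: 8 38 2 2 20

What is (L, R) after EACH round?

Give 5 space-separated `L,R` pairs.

Answer: 84,38 38,255 255,35 35,178 178,204

Derivation:
Round 1 (k=8): L=84 R=38
Round 2 (k=38): L=38 R=255
Round 3 (k=2): L=255 R=35
Round 4 (k=2): L=35 R=178
Round 5 (k=20): L=178 R=204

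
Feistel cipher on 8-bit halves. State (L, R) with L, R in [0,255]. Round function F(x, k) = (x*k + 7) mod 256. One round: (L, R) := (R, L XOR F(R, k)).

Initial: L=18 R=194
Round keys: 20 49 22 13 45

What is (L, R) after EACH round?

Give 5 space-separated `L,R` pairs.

Round 1 (k=20): L=194 R=61
Round 2 (k=49): L=61 R=118
Round 3 (k=22): L=118 R=22
Round 4 (k=13): L=22 R=83
Round 5 (k=45): L=83 R=136

Answer: 194,61 61,118 118,22 22,83 83,136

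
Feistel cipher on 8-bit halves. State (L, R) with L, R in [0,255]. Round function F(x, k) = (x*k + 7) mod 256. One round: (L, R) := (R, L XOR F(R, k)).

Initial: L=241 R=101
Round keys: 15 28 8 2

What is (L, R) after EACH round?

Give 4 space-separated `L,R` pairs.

Round 1 (k=15): L=101 R=3
Round 2 (k=28): L=3 R=62
Round 3 (k=8): L=62 R=244
Round 4 (k=2): L=244 R=209

Answer: 101,3 3,62 62,244 244,209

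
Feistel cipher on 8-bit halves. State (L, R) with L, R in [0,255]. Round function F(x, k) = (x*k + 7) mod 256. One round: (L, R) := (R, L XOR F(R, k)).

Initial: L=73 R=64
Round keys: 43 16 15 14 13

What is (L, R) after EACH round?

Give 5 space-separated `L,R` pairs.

Round 1 (k=43): L=64 R=142
Round 2 (k=16): L=142 R=167
Round 3 (k=15): L=167 R=94
Round 4 (k=14): L=94 R=140
Round 5 (k=13): L=140 R=125

Answer: 64,142 142,167 167,94 94,140 140,125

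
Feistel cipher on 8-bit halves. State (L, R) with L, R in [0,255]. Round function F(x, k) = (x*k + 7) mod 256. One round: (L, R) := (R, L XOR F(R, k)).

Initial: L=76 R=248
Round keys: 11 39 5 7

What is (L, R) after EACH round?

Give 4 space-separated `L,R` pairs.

Answer: 248,227 227,100 100,24 24,203

Derivation:
Round 1 (k=11): L=248 R=227
Round 2 (k=39): L=227 R=100
Round 3 (k=5): L=100 R=24
Round 4 (k=7): L=24 R=203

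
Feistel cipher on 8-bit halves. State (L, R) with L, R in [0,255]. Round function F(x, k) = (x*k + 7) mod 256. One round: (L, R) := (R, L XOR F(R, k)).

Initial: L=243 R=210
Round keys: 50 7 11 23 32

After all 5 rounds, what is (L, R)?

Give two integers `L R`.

Answer: 4 57

Derivation:
Round 1 (k=50): L=210 R=248
Round 2 (k=7): L=248 R=29
Round 3 (k=11): L=29 R=190
Round 4 (k=23): L=190 R=4
Round 5 (k=32): L=4 R=57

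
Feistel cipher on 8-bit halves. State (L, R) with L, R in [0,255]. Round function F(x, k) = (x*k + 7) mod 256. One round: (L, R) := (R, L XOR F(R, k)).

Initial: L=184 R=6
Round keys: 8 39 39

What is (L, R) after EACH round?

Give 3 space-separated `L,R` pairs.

Round 1 (k=8): L=6 R=143
Round 2 (k=39): L=143 R=214
Round 3 (k=39): L=214 R=46

Answer: 6,143 143,214 214,46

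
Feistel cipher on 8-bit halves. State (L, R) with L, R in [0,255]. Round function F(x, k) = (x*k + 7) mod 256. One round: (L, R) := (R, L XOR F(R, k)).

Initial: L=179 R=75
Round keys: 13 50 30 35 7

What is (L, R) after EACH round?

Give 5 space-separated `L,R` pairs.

Answer: 75,101 101,138 138,86 86,67 67,138

Derivation:
Round 1 (k=13): L=75 R=101
Round 2 (k=50): L=101 R=138
Round 3 (k=30): L=138 R=86
Round 4 (k=35): L=86 R=67
Round 5 (k=7): L=67 R=138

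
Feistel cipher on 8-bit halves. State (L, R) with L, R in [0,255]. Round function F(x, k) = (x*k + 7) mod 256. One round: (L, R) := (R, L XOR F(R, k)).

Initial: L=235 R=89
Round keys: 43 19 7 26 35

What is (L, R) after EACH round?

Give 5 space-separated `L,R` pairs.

Answer: 89,17 17,19 19,157 157,234 234,152

Derivation:
Round 1 (k=43): L=89 R=17
Round 2 (k=19): L=17 R=19
Round 3 (k=7): L=19 R=157
Round 4 (k=26): L=157 R=234
Round 5 (k=35): L=234 R=152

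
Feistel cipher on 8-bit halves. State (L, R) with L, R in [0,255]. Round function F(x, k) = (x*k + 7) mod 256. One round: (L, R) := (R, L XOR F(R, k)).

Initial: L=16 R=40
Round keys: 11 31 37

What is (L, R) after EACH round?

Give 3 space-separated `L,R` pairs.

Round 1 (k=11): L=40 R=175
Round 2 (k=31): L=175 R=16
Round 3 (k=37): L=16 R=248

Answer: 40,175 175,16 16,248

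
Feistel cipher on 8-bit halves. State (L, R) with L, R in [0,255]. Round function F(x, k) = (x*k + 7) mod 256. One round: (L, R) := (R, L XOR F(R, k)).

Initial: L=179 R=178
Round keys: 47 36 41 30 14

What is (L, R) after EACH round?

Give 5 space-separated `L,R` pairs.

Answer: 178,6 6,109 109,122 122,62 62,17

Derivation:
Round 1 (k=47): L=178 R=6
Round 2 (k=36): L=6 R=109
Round 3 (k=41): L=109 R=122
Round 4 (k=30): L=122 R=62
Round 5 (k=14): L=62 R=17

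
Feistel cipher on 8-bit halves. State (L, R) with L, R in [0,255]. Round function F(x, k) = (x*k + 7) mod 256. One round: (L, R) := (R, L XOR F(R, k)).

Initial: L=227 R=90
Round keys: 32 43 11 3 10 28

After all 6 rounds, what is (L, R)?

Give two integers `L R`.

Answer: 185 187

Derivation:
Round 1 (k=32): L=90 R=164
Round 2 (k=43): L=164 R=201
Round 3 (k=11): L=201 R=14
Round 4 (k=3): L=14 R=248
Round 5 (k=10): L=248 R=185
Round 6 (k=28): L=185 R=187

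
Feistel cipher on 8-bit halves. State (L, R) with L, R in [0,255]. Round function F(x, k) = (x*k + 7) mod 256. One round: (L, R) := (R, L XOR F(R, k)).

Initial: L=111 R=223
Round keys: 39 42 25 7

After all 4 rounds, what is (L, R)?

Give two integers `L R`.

Round 1 (k=39): L=223 R=111
Round 2 (k=42): L=111 R=226
Round 3 (k=25): L=226 R=118
Round 4 (k=7): L=118 R=163

Answer: 118 163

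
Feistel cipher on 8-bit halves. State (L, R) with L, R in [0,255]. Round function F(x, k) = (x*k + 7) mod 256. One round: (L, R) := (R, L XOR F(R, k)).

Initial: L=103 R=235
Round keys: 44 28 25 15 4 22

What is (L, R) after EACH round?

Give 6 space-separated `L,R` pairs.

Round 1 (k=44): L=235 R=12
Round 2 (k=28): L=12 R=188
Round 3 (k=25): L=188 R=111
Round 4 (k=15): L=111 R=52
Round 5 (k=4): L=52 R=184
Round 6 (k=22): L=184 R=227

Answer: 235,12 12,188 188,111 111,52 52,184 184,227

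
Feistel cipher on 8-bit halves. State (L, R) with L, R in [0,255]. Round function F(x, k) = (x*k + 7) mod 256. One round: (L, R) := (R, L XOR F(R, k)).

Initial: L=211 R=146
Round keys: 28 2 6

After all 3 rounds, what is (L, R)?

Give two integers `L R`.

Answer: 205 249

Derivation:
Round 1 (k=28): L=146 R=44
Round 2 (k=2): L=44 R=205
Round 3 (k=6): L=205 R=249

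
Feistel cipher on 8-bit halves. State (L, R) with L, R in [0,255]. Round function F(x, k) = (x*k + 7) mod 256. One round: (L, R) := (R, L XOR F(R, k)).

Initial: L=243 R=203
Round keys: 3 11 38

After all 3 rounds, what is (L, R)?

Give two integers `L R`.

Answer: 123 210

Derivation:
Round 1 (k=3): L=203 R=155
Round 2 (k=11): L=155 R=123
Round 3 (k=38): L=123 R=210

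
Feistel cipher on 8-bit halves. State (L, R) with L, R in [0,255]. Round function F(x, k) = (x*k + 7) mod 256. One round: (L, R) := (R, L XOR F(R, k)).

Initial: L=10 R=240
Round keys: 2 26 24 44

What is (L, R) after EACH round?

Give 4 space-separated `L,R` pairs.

Round 1 (k=2): L=240 R=237
Round 2 (k=26): L=237 R=233
Round 3 (k=24): L=233 R=50
Round 4 (k=44): L=50 R=118

Answer: 240,237 237,233 233,50 50,118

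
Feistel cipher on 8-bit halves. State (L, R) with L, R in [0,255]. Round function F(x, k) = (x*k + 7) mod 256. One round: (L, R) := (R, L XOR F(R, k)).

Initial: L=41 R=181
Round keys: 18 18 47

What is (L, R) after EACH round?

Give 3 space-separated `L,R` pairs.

Round 1 (k=18): L=181 R=232
Round 2 (k=18): L=232 R=226
Round 3 (k=47): L=226 R=109

Answer: 181,232 232,226 226,109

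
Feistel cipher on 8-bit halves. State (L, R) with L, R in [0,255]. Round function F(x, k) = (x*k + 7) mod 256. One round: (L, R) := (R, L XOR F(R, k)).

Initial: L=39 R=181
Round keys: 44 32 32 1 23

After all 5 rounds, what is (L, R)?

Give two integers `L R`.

Answer: 120 140

Derivation:
Round 1 (k=44): L=181 R=4
Round 2 (k=32): L=4 R=50
Round 3 (k=32): L=50 R=67
Round 4 (k=1): L=67 R=120
Round 5 (k=23): L=120 R=140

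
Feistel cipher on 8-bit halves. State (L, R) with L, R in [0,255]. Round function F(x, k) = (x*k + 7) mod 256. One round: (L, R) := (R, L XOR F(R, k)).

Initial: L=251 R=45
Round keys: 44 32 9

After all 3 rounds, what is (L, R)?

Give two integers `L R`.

Round 1 (k=44): L=45 R=56
Round 2 (k=32): L=56 R=42
Round 3 (k=9): L=42 R=185

Answer: 42 185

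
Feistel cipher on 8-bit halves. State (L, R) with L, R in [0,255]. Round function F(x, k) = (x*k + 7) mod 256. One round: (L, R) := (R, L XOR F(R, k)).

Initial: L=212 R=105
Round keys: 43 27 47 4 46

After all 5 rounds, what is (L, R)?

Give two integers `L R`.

Round 1 (k=43): L=105 R=126
Round 2 (k=27): L=126 R=56
Round 3 (k=47): L=56 R=49
Round 4 (k=4): L=49 R=243
Round 5 (k=46): L=243 R=128

Answer: 243 128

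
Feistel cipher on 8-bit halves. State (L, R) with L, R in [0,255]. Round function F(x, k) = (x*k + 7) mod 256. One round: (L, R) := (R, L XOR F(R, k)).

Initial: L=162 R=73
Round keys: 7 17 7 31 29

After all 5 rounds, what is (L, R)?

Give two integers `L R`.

Round 1 (k=7): L=73 R=164
Round 2 (k=17): L=164 R=162
Round 3 (k=7): L=162 R=209
Round 4 (k=31): L=209 R=244
Round 5 (k=29): L=244 R=122

Answer: 244 122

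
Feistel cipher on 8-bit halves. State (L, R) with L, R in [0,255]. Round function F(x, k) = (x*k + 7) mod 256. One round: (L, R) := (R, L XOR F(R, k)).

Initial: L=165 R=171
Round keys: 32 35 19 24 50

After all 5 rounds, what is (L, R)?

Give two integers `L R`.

Round 1 (k=32): L=171 R=194
Round 2 (k=35): L=194 R=38
Round 3 (k=19): L=38 R=27
Round 4 (k=24): L=27 R=169
Round 5 (k=50): L=169 R=18

Answer: 169 18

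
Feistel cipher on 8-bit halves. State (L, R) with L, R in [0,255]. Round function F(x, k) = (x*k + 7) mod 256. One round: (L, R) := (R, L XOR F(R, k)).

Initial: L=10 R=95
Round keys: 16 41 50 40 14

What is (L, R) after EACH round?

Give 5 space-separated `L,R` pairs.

Round 1 (k=16): L=95 R=253
Round 2 (k=41): L=253 R=211
Round 3 (k=50): L=211 R=192
Round 4 (k=40): L=192 R=212
Round 5 (k=14): L=212 R=95

Answer: 95,253 253,211 211,192 192,212 212,95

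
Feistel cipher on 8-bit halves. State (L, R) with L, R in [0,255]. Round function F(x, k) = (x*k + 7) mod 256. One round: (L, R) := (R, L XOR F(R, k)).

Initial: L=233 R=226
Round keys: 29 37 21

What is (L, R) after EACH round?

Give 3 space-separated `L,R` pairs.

Answer: 226,72 72,141 141,208

Derivation:
Round 1 (k=29): L=226 R=72
Round 2 (k=37): L=72 R=141
Round 3 (k=21): L=141 R=208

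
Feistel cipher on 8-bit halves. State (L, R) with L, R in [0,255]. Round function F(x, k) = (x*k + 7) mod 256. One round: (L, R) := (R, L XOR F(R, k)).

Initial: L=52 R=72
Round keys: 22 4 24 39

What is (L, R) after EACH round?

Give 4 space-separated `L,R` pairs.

Answer: 72,3 3,91 91,140 140,0

Derivation:
Round 1 (k=22): L=72 R=3
Round 2 (k=4): L=3 R=91
Round 3 (k=24): L=91 R=140
Round 4 (k=39): L=140 R=0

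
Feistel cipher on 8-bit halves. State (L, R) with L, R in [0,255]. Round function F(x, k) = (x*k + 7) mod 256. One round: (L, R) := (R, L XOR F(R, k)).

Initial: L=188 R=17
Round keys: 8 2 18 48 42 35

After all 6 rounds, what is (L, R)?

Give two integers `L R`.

Round 1 (k=8): L=17 R=51
Round 2 (k=2): L=51 R=124
Round 3 (k=18): L=124 R=140
Round 4 (k=48): L=140 R=59
Round 5 (k=42): L=59 R=57
Round 6 (k=35): L=57 R=233

Answer: 57 233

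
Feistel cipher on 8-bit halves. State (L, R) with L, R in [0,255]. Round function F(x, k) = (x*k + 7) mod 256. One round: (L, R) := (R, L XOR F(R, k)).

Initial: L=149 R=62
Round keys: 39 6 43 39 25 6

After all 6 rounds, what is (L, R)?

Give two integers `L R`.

Round 1 (k=39): L=62 R=236
Round 2 (k=6): L=236 R=177
Round 3 (k=43): L=177 R=46
Round 4 (k=39): L=46 R=184
Round 5 (k=25): L=184 R=209
Round 6 (k=6): L=209 R=85

Answer: 209 85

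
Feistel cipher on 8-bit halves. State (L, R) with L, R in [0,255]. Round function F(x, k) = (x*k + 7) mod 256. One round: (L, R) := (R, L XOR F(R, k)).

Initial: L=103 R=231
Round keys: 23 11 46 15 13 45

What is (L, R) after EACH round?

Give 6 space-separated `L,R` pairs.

Round 1 (k=23): L=231 R=175
Round 2 (k=11): L=175 R=107
Round 3 (k=46): L=107 R=238
Round 4 (k=15): L=238 R=146
Round 5 (k=13): L=146 R=159
Round 6 (k=45): L=159 R=104

Answer: 231,175 175,107 107,238 238,146 146,159 159,104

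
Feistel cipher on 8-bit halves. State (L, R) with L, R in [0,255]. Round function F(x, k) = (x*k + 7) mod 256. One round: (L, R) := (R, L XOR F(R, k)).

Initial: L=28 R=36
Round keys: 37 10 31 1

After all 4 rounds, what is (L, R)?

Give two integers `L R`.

Answer: 89 201

Derivation:
Round 1 (k=37): L=36 R=39
Round 2 (k=10): L=39 R=169
Round 3 (k=31): L=169 R=89
Round 4 (k=1): L=89 R=201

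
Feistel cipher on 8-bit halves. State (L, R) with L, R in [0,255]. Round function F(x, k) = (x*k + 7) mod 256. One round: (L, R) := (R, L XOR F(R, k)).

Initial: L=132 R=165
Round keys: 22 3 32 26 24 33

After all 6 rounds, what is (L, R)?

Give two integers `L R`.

Answer: 241 100

Derivation:
Round 1 (k=22): L=165 R=177
Round 2 (k=3): L=177 R=191
Round 3 (k=32): L=191 R=86
Round 4 (k=26): L=86 R=124
Round 5 (k=24): L=124 R=241
Round 6 (k=33): L=241 R=100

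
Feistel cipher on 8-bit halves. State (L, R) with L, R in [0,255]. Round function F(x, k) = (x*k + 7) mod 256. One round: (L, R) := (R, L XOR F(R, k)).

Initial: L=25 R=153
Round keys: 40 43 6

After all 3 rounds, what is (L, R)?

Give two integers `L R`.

Round 1 (k=40): L=153 R=246
Round 2 (k=43): L=246 R=192
Round 3 (k=6): L=192 R=113

Answer: 192 113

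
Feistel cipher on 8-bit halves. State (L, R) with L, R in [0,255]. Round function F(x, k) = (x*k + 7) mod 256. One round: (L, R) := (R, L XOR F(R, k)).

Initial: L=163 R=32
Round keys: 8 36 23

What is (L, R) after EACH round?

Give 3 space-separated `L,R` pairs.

Round 1 (k=8): L=32 R=164
Round 2 (k=36): L=164 R=55
Round 3 (k=23): L=55 R=92

Answer: 32,164 164,55 55,92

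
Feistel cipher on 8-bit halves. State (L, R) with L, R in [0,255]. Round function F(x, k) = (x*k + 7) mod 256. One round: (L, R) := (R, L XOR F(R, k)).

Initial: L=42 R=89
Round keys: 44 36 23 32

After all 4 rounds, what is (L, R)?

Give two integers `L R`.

Round 1 (k=44): L=89 R=121
Round 2 (k=36): L=121 R=82
Round 3 (k=23): L=82 R=28
Round 4 (k=32): L=28 R=213

Answer: 28 213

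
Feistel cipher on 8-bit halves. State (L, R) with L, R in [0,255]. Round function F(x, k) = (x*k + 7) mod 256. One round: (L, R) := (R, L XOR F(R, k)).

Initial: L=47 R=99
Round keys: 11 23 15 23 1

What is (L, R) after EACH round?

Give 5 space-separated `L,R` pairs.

Answer: 99,103 103,43 43,235 235,15 15,253

Derivation:
Round 1 (k=11): L=99 R=103
Round 2 (k=23): L=103 R=43
Round 3 (k=15): L=43 R=235
Round 4 (k=23): L=235 R=15
Round 5 (k=1): L=15 R=253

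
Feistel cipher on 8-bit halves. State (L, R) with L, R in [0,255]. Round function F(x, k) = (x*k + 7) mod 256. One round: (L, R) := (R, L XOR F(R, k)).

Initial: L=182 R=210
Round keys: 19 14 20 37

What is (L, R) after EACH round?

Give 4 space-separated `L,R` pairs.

Round 1 (k=19): L=210 R=43
Round 2 (k=14): L=43 R=179
Round 3 (k=20): L=179 R=40
Round 4 (k=37): L=40 R=124

Answer: 210,43 43,179 179,40 40,124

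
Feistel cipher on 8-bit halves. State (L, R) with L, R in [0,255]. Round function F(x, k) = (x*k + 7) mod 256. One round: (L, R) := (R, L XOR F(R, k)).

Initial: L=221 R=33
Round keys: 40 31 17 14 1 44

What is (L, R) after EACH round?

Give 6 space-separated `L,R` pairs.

Round 1 (k=40): L=33 R=242
Round 2 (k=31): L=242 R=116
Round 3 (k=17): L=116 R=73
Round 4 (k=14): L=73 R=113
Round 5 (k=1): L=113 R=49
Round 6 (k=44): L=49 R=2

Answer: 33,242 242,116 116,73 73,113 113,49 49,2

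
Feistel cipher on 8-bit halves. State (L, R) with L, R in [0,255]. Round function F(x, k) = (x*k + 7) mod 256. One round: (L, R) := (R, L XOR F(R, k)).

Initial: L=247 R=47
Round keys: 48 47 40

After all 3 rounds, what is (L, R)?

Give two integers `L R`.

Answer: 200 103

Derivation:
Round 1 (k=48): L=47 R=32
Round 2 (k=47): L=32 R=200
Round 3 (k=40): L=200 R=103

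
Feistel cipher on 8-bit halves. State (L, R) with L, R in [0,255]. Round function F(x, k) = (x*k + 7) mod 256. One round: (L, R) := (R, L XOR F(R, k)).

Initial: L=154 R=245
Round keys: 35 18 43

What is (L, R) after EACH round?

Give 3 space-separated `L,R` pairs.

Answer: 245,28 28,10 10,169

Derivation:
Round 1 (k=35): L=245 R=28
Round 2 (k=18): L=28 R=10
Round 3 (k=43): L=10 R=169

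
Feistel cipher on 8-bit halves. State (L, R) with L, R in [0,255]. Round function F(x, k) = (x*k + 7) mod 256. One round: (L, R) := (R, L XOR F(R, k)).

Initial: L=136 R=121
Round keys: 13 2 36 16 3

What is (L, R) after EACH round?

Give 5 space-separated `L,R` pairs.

Answer: 121,164 164,54 54,59 59,129 129,177

Derivation:
Round 1 (k=13): L=121 R=164
Round 2 (k=2): L=164 R=54
Round 3 (k=36): L=54 R=59
Round 4 (k=16): L=59 R=129
Round 5 (k=3): L=129 R=177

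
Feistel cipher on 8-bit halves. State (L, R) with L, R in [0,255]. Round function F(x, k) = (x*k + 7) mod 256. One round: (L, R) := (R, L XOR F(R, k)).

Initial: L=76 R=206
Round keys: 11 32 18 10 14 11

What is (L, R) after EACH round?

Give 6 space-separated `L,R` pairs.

Answer: 206,173 173,105 105,196 196,198 198,31 31,154

Derivation:
Round 1 (k=11): L=206 R=173
Round 2 (k=32): L=173 R=105
Round 3 (k=18): L=105 R=196
Round 4 (k=10): L=196 R=198
Round 5 (k=14): L=198 R=31
Round 6 (k=11): L=31 R=154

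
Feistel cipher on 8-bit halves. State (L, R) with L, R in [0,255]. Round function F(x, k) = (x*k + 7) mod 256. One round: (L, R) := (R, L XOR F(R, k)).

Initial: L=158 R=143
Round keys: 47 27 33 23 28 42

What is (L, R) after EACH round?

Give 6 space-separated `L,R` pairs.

Answer: 143,214 214,22 22,11 11,18 18,244 244,29

Derivation:
Round 1 (k=47): L=143 R=214
Round 2 (k=27): L=214 R=22
Round 3 (k=33): L=22 R=11
Round 4 (k=23): L=11 R=18
Round 5 (k=28): L=18 R=244
Round 6 (k=42): L=244 R=29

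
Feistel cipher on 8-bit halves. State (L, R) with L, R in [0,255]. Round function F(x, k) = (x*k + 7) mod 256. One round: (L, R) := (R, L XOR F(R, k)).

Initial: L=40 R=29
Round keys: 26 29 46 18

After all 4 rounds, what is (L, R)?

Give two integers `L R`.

Answer: 180 6

Derivation:
Round 1 (k=26): L=29 R=209
Round 2 (k=29): L=209 R=169
Round 3 (k=46): L=169 R=180
Round 4 (k=18): L=180 R=6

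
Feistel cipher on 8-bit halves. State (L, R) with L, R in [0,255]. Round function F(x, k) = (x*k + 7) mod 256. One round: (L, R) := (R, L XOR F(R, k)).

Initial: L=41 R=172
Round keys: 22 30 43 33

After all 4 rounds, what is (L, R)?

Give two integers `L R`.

Round 1 (k=22): L=172 R=230
Round 2 (k=30): L=230 R=87
Round 3 (k=43): L=87 R=66
Round 4 (k=33): L=66 R=222

Answer: 66 222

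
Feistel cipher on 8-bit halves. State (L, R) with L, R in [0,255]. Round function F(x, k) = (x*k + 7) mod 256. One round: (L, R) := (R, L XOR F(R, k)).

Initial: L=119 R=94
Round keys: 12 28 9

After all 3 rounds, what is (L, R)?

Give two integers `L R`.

Round 1 (k=12): L=94 R=24
Round 2 (k=28): L=24 R=249
Round 3 (k=9): L=249 R=208

Answer: 249 208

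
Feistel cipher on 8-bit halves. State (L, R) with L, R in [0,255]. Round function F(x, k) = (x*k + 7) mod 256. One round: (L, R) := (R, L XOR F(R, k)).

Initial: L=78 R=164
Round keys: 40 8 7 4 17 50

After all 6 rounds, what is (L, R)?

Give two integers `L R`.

Round 1 (k=40): L=164 R=233
Round 2 (k=8): L=233 R=235
Round 3 (k=7): L=235 R=157
Round 4 (k=4): L=157 R=144
Round 5 (k=17): L=144 R=10
Round 6 (k=50): L=10 R=107

Answer: 10 107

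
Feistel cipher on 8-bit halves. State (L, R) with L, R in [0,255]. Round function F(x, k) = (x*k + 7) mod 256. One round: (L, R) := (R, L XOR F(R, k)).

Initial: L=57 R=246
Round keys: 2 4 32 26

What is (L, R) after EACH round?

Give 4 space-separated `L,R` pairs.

Round 1 (k=2): L=246 R=202
Round 2 (k=4): L=202 R=217
Round 3 (k=32): L=217 R=237
Round 4 (k=26): L=237 R=192

Answer: 246,202 202,217 217,237 237,192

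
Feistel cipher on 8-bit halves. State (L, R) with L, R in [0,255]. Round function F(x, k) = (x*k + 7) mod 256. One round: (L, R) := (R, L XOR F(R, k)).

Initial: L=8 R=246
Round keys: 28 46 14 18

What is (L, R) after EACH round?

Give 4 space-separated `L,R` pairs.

Answer: 246,231 231,127 127,30 30,92

Derivation:
Round 1 (k=28): L=246 R=231
Round 2 (k=46): L=231 R=127
Round 3 (k=14): L=127 R=30
Round 4 (k=18): L=30 R=92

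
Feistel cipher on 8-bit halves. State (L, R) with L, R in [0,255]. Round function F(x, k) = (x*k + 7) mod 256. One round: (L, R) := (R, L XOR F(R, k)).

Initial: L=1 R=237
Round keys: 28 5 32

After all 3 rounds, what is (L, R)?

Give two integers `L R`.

Round 1 (k=28): L=237 R=242
Round 2 (k=5): L=242 R=44
Round 3 (k=32): L=44 R=117

Answer: 44 117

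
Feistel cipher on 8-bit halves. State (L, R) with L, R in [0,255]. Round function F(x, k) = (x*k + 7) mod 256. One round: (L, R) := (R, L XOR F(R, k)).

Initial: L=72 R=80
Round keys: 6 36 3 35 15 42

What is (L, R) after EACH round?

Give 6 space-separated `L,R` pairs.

Answer: 80,175 175,243 243,79 79,39 39,31 31,58

Derivation:
Round 1 (k=6): L=80 R=175
Round 2 (k=36): L=175 R=243
Round 3 (k=3): L=243 R=79
Round 4 (k=35): L=79 R=39
Round 5 (k=15): L=39 R=31
Round 6 (k=42): L=31 R=58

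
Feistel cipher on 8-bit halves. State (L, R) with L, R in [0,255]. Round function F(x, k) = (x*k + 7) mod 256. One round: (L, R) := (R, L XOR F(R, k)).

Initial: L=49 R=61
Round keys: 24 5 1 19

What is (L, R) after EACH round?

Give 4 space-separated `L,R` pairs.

Answer: 61,142 142,240 240,121 121,242

Derivation:
Round 1 (k=24): L=61 R=142
Round 2 (k=5): L=142 R=240
Round 3 (k=1): L=240 R=121
Round 4 (k=19): L=121 R=242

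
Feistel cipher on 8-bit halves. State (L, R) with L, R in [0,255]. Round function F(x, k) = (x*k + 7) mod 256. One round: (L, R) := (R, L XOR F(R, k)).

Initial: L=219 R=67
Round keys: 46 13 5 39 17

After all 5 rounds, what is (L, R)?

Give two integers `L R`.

Answer: 6 158

Derivation:
Round 1 (k=46): L=67 R=202
Round 2 (k=13): L=202 R=10
Round 3 (k=5): L=10 R=243
Round 4 (k=39): L=243 R=6
Round 5 (k=17): L=6 R=158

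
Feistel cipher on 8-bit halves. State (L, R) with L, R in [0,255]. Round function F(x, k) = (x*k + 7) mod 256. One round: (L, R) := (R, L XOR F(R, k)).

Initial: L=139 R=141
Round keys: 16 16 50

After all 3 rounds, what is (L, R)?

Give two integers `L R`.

Round 1 (k=16): L=141 R=92
Round 2 (k=16): L=92 R=74
Round 3 (k=50): L=74 R=39

Answer: 74 39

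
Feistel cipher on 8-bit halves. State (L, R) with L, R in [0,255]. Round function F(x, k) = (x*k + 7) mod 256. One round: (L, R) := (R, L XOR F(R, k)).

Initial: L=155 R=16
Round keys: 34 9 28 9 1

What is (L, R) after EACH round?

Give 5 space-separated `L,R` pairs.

Round 1 (k=34): L=16 R=188
Round 2 (k=9): L=188 R=179
Round 3 (k=28): L=179 R=39
Round 4 (k=9): L=39 R=213
Round 5 (k=1): L=213 R=251

Answer: 16,188 188,179 179,39 39,213 213,251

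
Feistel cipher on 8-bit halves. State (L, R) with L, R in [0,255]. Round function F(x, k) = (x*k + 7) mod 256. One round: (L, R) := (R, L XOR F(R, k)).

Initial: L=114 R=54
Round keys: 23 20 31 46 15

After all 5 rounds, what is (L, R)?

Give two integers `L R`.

Answer: 192 38

Derivation:
Round 1 (k=23): L=54 R=147
Round 2 (k=20): L=147 R=181
Round 3 (k=31): L=181 R=97
Round 4 (k=46): L=97 R=192
Round 5 (k=15): L=192 R=38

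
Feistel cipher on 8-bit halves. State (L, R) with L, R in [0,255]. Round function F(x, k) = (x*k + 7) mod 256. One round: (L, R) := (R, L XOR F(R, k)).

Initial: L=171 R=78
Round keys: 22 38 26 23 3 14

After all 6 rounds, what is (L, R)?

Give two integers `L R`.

Answer: 173 170

Derivation:
Round 1 (k=22): L=78 R=16
Round 2 (k=38): L=16 R=41
Round 3 (k=26): L=41 R=33
Round 4 (k=23): L=33 R=215
Round 5 (k=3): L=215 R=173
Round 6 (k=14): L=173 R=170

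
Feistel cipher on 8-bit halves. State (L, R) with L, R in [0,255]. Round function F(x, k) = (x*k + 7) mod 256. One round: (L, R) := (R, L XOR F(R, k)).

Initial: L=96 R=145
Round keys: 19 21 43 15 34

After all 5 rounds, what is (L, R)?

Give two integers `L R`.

Round 1 (k=19): L=145 R=170
Round 2 (k=21): L=170 R=104
Round 3 (k=43): L=104 R=213
Round 4 (k=15): L=213 R=234
Round 5 (k=34): L=234 R=206

Answer: 234 206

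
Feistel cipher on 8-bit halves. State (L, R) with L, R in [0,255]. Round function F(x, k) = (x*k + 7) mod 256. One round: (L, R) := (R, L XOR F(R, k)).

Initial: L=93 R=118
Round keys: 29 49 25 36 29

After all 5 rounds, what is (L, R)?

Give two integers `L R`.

Answer: 142 141

Derivation:
Round 1 (k=29): L=118 R=56
Round 2 (k=49): L=56 R=201
Round 3 (k=25): L=201 R=144
Round 4 (k=36): L=144 R=142
Round 5 (k=29): L=142 R=141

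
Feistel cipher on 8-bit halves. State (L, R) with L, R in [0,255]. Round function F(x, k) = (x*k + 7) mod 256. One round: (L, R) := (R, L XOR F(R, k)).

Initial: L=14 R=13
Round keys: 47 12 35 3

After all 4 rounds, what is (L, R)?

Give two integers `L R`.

Answer: 17 128

Derivation:
Round 1 (k=47): L=13 R=100
Round 2 (k=12): L=100 R=186
Round 3 (k=35): L=186 R=17
Round 4 (k=3): L=17 R=128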